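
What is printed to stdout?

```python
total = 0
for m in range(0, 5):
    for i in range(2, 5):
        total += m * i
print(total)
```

m=0,i=2: total = 0+0 = 0
m=0,i=3: total = 0+0 = 0
m=0,i=4: total = 0+0 = 0
m=1,i=2: total = 0+2 = 2
m=1,i=3: total = 2+3 = 5
m=1,i=4: total = 5+4 = 9
m=2,i=2: total = 9+4 = 13
m=2,i=3: total = 13+6 = 19
m=2,i=4: total = 19+8 = 27
m=3,i=2: total = 27+6 = 33
m=3,i=3: total = 33+9 = 42
m=3,i=4: total = 42+12 = 54
m=4,i=2: total = 54+8 = 62
m=4,i=3: total = 62+12 = 74
m=4,i=4: total = 74+16 = 90

90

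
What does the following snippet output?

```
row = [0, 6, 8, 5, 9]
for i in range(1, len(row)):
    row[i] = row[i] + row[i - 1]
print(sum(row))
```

i=1: row[1] = 6+0 = 6 → [0, 6, 8, 5, 9]
i=2: row[2] = 8+6 = 14 → [0, 6, 14, 5, 9]
i=3: row[3] = 5+14 = 19 → [0, 6, 14, 19, 9]
i=4: row[4] = 9+19 = 28 → [0, 6, 14, 19, 28]
sum = 67

67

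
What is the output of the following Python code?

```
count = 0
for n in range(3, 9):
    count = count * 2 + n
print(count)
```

246

n=3: count = 0*2+3 = 3
n=4: count = 3*2+4 = 10
n=5: count = 10*2+5 = 25
n=6: count = 25*2+6 = 56
n=7: count = 56*2+7 = 119
n=8: count = 119*2+8 = 246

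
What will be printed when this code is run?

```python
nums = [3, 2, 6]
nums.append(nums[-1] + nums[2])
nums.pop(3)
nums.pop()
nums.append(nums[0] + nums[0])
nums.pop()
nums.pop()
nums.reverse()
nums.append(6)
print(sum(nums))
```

append nums[-1]+nums[2] = 6+6 = 12 → [3, 2, 6, 12]
pop(3) removes 12 → [3, 2, 6]
pop() removes 6 → [3, 2]
append nums[0]+nums[0] = 3+3 = 6 → [3, 2, 6]
pop() removes 6 → [3, 2]
pop() removes 2 → [3]
reverse → [3]
append 6 → [3, 6]
sum = 9

9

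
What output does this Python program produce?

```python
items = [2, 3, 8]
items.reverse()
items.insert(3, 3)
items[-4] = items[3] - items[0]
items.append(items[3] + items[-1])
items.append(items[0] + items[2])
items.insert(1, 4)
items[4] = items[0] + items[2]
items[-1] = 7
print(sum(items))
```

reverse → [8, 3, 2]
insert 3 at 3 → [8, 3, 2, 3]
items[-4] = items[3]-items[0] = 3-8 = -5 → [-5, 3, 2, 3]
append items[3]+items[-1] = 3+3 = 6 → [-5, 3, 2, 3, 6]
append items[0]+items[2] = (-5)+2 = -3 → [-5, 3, 2, 3, 6, -3]
insert 4 at 1 → [-5, 4, 3, 2, 3, 6, -3]
items[4] = items[0]+items[2] = (-5)+3 = -2 → [-5, 4, 3, 2, -2, 6, -3]
items[-1] = 7 → [-5, 4, 3, 2, -2, 6, 7]
sum = 15

15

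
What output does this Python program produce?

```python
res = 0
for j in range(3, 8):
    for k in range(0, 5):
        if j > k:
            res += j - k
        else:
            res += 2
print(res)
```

82

j=3,k=0: 3>0, res = 0+3 = 3
j=3,k=1: 3>1, res = 3+2 = 5
j=3,k=2: 3>2, res = 5+1 = 6
j=3,k=3: not 3>3, res = 6+2 = 8
j=3,k=4: not 3>4, res = 8+2 = 10
j=4,k=0: 4>0, res = 10+4 = 14
j=4,k=1: 4>1, res = 14+3 = 17
j=4,k=2: 4>2, res = 17+2 = 19
j=4,k=3: 4>3, res = 19+1 = 20
j=4,k=4: not 4>4, res = 20+2 = 22
j=5,k=0: 5>0, res = 22+5 = 27
j=5,k=1: 5>1, res = 27+4 = 31
j=5,k=2: 5>2, res = 31+3 = 34
j=5,k=3: 5>3, res = 34+2 = 36
j=5,k=4: 5>4, res = 36+1 = 37
j=6,k=0: 6>0, res = 37+6 = 43
j=6,k=1: 6>1, res = 43+5 = 48
j=6,k=2: 6>2, res = 48+4 = 52
j=6,k=3: 6>3, res = 52+3 = 55
j=6,k=4: 6>4, res = 55+2 = 57
j=7,k=0: 7>0, res = 57+7 = 64
j=7,k=1: 7>1, res = 64+6 = 70
j=7,k=2: 7>2, res = 70+5 = 75
j=7,k=3: 7>3, res = 75+4 = 79
j=7,k=4: 7>4, res = 79+3 = 82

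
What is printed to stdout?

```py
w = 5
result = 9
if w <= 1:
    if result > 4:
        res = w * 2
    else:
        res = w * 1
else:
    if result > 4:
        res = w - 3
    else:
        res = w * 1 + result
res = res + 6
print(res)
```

8

w=5, result=9
w <= 1 is False; result > 4 is True
→ res = w - 3 = 2
res = 2+6 = 8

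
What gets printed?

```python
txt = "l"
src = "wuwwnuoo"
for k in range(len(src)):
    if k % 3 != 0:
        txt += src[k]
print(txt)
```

k=0: skip
k=1: add 'u' → 'lu'
k=2: add 'w' → 'luw'
k=3: skip
k=4: add 'n' → 'luwn'
k=5: add 'u' → 'luwnu'
k=6: skip
k=7: add 'o' → 'luwnuo'

luwnuo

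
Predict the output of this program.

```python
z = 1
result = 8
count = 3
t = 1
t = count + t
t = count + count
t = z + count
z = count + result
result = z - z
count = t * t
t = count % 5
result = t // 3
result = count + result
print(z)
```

t = 3+1 = 4
t = 3+3 = 6
t = 1+3 = 4
z = 3+8 = 11
result = 11-11 = 0
count = 4*4 = 16
t = 16%5 = 1
result = 1//3 = 0
result = 16+0 = 16

11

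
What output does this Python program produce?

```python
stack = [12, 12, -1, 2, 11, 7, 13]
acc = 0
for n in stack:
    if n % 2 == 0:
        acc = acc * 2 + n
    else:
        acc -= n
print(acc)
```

n=12: even, acc = 0*2+12 = 12
n=12: even, acc = 12*2+12 = 36
n=-1: not even, acc = 36-(-1) = 37
n=2: even, acc = 37*2+2 = 76
n=11: not even, acc = 76-11 = 65
n=7: not even, acc = 65-7 = 58
n=13: not even, acc = 58-13 = 45

45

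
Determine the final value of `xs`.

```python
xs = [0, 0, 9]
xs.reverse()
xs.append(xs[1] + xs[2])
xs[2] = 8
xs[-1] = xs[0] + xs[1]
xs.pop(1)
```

reverse → [9, 0, 0]
append xs[1]+xs[2] = 0+0 = 0 → [9, 0, 0, 0]
xs[2] = 8 → [9, 0, 8, 0]
xs[-1] = xs[0]+xs[1] = 9+0 = 9 → [9, 0, 8, 9]
pop(1) removes 0 → [9, 8, 9]

[9, 8, 9]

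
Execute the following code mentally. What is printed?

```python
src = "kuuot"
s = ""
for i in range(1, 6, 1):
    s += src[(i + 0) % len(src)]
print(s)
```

uuotk

i=1: add src[1]='u' → 'u'
i=2: add src[2]='u' → 'uu'
i=3: add src[3]='o' → 'uuo'
i=4: add src[4]='t' → 'uuot'
i=5: add src[0]='k' → 'uuotk'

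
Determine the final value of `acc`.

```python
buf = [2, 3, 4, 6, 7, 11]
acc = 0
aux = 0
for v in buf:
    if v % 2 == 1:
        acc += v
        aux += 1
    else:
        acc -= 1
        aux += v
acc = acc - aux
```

3

v=2: not odd, acc = 0-1 = -1; aux=2
v=3: odd, acc = (-1)+3 = 2; aux=3
v=4: not odd, acc = 2-1 = 1; aux=7
v=6: not odd, acc = 1-1 = 0; aux=13
v=7: odd, acc = 0+7 = 7; aux=14
v=11: odd, acc = 7+11 = 18; aux=15
acc-aux = 18-15 = 3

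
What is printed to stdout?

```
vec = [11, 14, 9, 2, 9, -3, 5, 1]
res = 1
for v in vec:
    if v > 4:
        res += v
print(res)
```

49

v=11: >4, res = 1+11 = 12
v=14: >4, res = 12+14 = 26
v=9: >4, res = 26+9 = 35
v=2: not >4
v=9: >4, res = 35+9 = 44
v=-3: not >4
v=5: >4, res = 44+5 = 49
v=1: not >4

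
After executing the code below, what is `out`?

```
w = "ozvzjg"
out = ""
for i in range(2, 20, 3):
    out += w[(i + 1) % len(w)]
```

'zozozo'

i=2: add w[3]='z' → 'z'
i=5: add w[0]='o' → 'zo'
i=8: add w[3]='z' → 'zoz'
i=11: add w[0]='o' → 'zozo'
i=14: add w[3]='z' → 'zozoz'
i=17: add w[0]='o' → 'zozozo'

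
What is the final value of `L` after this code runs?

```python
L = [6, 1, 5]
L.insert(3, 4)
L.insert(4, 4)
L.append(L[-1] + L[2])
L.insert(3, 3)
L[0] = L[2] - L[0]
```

[-1, 1, 5, 3, 4, 4, 9]

insert 4 at 3 → [6, 1, 5, 4]
insert 4 at 4 → [6, 1, 5, 4, 4]
append L[-1]+L[2] = 4+5 = 9 → [6, 1, 5, 4, 4, 9]
insert 3 at 3 → [6, 1, 5, 3, 4, 4, 9]
L[0] = L[2]-L[0] = 5-6 = -1 → [-1, 1, 5, 3, 4, 4, 9]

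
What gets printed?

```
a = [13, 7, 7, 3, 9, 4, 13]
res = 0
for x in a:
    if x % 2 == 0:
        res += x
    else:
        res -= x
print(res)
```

x=13: not even, res = 0-13 = -13
x=7: not even, res = (-13)-7 = -20
x=7: not even, res = (-20)-7 = -27
x=3: not even, res = (-27)-3 = -30
x=9: not even, res = (-30)-9 = -39
x=4: even, res = (-39)+4 = -35
x=13: not even, res = (-35)-13 = -48

-48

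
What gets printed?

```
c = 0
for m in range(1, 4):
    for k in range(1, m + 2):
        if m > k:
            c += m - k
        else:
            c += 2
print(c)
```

m=1,k=1: not 1>1, c = 0+2 = 2
m=1,k=2: not 1>2, c = 2+2 = 4
m=2,k=1: 2>1, c = 4+1 = 5
m=2,k=2: not 2>2, c = 5+2 = 7
m=2,k=3: not 2>3, c = 7+2 = 9
m=3,k=1: 3>1, c = 9+2 = 11
m=3,k=2: 3>2, c = 11+1 = 12
m=3,k=3: not 3>3, c = 12+2 = 14
m=3,k=4: not 3>4, c = 14+2 = 16

16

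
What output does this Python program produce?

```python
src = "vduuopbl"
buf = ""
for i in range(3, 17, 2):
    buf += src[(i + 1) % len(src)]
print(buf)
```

i=3: add src[4]='o' → 'o'
i=5: add src[6]='b' → 'ob'
i=7: add src[0]='v' → 'obv'
i=9: add src[2]='u' → 'obvu'
i=11: add src[4]='o' → 'obvuo'
i=13: add src[6]='b' → 'obvuob'
i=15: add src[0]='v' → 'obvuobv'

obvuobv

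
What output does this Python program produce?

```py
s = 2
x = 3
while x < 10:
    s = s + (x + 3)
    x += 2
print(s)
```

x=3: s = 2+6 = 8
x=5: s = 8+8 = 16
x=7: s = 16+10 = 26
x=9: s = 26+12 = 38

38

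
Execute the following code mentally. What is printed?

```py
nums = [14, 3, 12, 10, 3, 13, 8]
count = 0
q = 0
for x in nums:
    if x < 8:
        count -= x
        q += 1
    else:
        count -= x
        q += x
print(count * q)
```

x=14: not <8, count = 0-14 = -14; q=14
x=3: <8, count = (-14)-3 = -17; q=15
x=12: not <8, count = (-17)-12 = -29; q=27
x=10: not <8, count = (-29)-10 = -39; q=37
x=3: <8, count = (-39)-3 = -42; q=38
x=13: not <8, count = (-42)-13 = -55; q=51
x=8: not <8, count = (-55)-8 = -63; q=59
count*q = (-63)*59 = -3717

-3717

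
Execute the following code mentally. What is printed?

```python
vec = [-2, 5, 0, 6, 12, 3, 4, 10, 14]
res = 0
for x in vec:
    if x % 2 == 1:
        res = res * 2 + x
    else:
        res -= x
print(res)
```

x=-2: not odd, res = 0-(-2) = 2
x=5: odd, res = 2*2+5 = 9
x=0: not odd, res = 9-0 = 9
x=6: not odd, res = 9-6 = 3
x=12: not odd, res = 3-12 = -9
x=3: odd, res = (-9)*2+3 = -15
x=4: not odd, res = (-15)-4 = -19
x=10: not odd, res = (-19)-10 = -29
x=14: not odd, res = (-29)-14 = -43

-43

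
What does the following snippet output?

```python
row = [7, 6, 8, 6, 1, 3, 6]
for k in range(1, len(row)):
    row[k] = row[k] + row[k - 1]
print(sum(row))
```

k=1: row[1] = 6+7 = 13 → [7, 13, 8, 6, 1, 3, 6]
k=2: row[2] = 8+13 = 21 → [7, 13, 21, 6, 1, 3, 6]
k=3: row[3] = 6+21 = 27 → [7, 13, 21, 27, 1, 3, 6]
k=4: row[4] = 1+27 = 28 → [7, 13, 21, 27, 28, 3, 6]
k=5: row[5] = 3+28 = 31 → [7, 13, 21, 27, 28, 31, 6]
k=6: row[6] = 6+31 = 37 → [7, 13, 21, 27, 28, 31, 37]
sum = 164

164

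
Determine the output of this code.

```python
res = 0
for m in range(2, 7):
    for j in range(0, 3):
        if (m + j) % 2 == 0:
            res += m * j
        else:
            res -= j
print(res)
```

25

m=2,j=0: even sum, res = 0+0 = 0
m=2,j=1: odd sum, res = 0-1 = -1
m=2,j=2: even sum, res = (-1)+4 = 3
m=3,j=0: odd sum, res = 3-0 = 3
m=3,j=1: even sum, res = 3+3 = 6
m=3,j=2: odd sum, res = 6-2 = 4
m=4,j=0: even sum, res = 4+0 = 4
m=4,j=1: odd sum, res = 4-1 = 3
m=4,j=2: even sum, res = 3+8 = 11
m=5,j=0: odd sum, res = 11-0 = 11
m=5,j=1: even sum, res = 11+5 = 16
m=5,j=2: odd sum, res = 16-2 = 14
m=6,j=0: even sum, res = 14+0 = 14
m=6,j=1: odd sum, res = 14-1 = 13
m=6,j=2: even sum, res = 13+12 = 25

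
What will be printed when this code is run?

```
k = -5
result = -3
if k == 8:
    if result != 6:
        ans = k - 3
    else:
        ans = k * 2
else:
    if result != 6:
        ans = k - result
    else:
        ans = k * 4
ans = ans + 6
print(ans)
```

4

k=-5, result=-3
k == 8 is False; result != 6 is True
→ ans = k - result = -2
ans = (-2)+6 = 4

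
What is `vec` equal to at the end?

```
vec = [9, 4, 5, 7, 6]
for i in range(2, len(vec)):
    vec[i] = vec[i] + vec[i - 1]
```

i=2: vec[2] = 5+4 = 9 → [9, 4, 9, 7, 6]
i=3: vec[3] = 7+9 = 16 → [9, 4, 9, 16, 6]
i=4: vec[4] = 6+16 = 22 → [9, 4, 9, 16, 22]

[9, 4, 9, 16, 22]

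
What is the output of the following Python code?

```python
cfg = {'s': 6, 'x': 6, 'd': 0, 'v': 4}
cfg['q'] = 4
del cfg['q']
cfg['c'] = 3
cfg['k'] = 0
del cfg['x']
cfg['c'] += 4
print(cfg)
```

{'s': 6, 'd': 0, 'v': 4, 'c': 7, 'k': 0}

cfg['q'] = 4 → {'s': 6, 'x': 6, 'd': 0, 'v': 4, 'q': 4}
del 'q' → {'s': 6, 'x': 6, 'd': 0, 'v': 4}
cfg['c'] = 3 → {'s': 6, 'x': 6, 'd': 0, 'v': 4, 'c': 3}
cfg['k'] = 0 → {'s': 6, 'x': 6, 'd': 0, 'v': 4, 'c': 3, 'k': 0}
del 'x' → {'s': 6, 'd': 0, 'v': 4, 'c': 3, 'k': 0}
cfg['c'] = 3+4 = 7 → {'s': 6, 'd': 0, 'v': 4, 'c': 7, 'k': 0}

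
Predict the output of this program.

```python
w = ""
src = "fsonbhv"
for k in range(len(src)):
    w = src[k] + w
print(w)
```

vhbnosf

k=0: prepend 'f' → 'f'
k=1: prepend 's' → 'sf'
k=2: prepend 'o' → 'osf'
k=3: prepend 'n' → 'nosf'
k=4: prepend 'b' → 'bnosf'
k=5: prepend 'h' → 'hbnosf'
k=6: prepend 'v' → 'vhbnosf'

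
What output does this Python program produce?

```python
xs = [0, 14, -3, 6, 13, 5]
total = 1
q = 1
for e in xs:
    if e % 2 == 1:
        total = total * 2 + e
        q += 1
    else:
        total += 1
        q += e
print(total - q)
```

23

e=0: not odd, total = 1+1 = 2; q=1
e=14: not odd, total = 2+1 = 3; q=15
e=-3: odd, total = 3*2+(-3) = 3; q=16
e=6: not odd, total = 3+1 = 4; q=22
e=13: odd, total = 4*2+13 = 21; q=23
e=5: odd, total = 21*2+5 = 47; q=24
total-q = 47-24 = 23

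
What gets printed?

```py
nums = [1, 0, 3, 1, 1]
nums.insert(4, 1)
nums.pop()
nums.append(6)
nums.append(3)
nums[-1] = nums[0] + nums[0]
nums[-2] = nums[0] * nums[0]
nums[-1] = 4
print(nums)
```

[1, 0, 3, 1, 1, 1, 4]

insert 1 at 4 → [1, 0, 3, 1, 1, 1]
pop() removes 1 → [1, 0, 3, 1, 1]
append 6 → [1, 0, 3, 1, 1, 6]
append 3 → [1, 0, 3, 1, 1, 6, 3]
nums[-1] = nums[0]+nums[0] = 1+1 = 2 → [1, 0, 3, 1, 1, 6, 2]
nums[-2] = nums[0]*nums[0] = 1*1 = 1 → [1, 0, 3, 1, 1, 1, 2]
nums[-1] = 4 → [1, 0, 3, 1, 1, 1, 4]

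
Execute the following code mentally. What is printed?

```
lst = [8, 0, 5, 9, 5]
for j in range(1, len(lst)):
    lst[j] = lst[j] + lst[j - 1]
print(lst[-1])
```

27

j=1: lst[1] = 0+8 = 8 → [8, 8, 5, 9, 5]
j=2: lst[2] = 5+8 = 13 → [8, 8, 13, 9, 5]
j=3: lst[3] = 9+13 = 22 → [8, 8, 13, 22, 5]
j=4: lst[4] = 5+22 = 27 → [8, 8, 13, 22, 27]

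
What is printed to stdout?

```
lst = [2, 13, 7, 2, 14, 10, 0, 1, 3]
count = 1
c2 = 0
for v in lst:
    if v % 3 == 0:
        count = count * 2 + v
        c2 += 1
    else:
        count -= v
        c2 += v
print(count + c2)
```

v=2: not %3==0, count = 1-2 = -1; c2=2
v=13: not %3==0, count = (-1)-13 = -14; c2=15
v=7: not %3==0, count = (-14)-7 = -21; c2=22
v=2: not %3==0, count = (-21)-2 = -23; c2=24
v=14: not %3==0, count = (-23)-14 = -37; c2=38
v=10: not %3==0, count = (-37)-10 = -47; c2=48
v=0: %3==0, count = (-47)*2+0 = -94; c2=49
v=1: not %3==0, count = (-94)-1 = -95; c2=50
v=3: %3==0, count = (-95)*2+3 = -187; c2=51
count+c2 = (-187)+51 = -136

-136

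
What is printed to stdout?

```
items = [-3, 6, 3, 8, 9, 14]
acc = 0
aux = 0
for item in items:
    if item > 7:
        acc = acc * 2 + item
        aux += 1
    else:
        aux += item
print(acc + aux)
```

73

item=-3: not >7; aux=-3
item=6: not >7; aux=3
item=3: not >7; aux=6
item=8: >7, acc = 0*2+8 = 8; aux=7
item=9: >7, acc = 8*2+9 = 25; aux=8
item=14: >7, acc = 25*2+14 = 64; aux=9
acc+aux = 64+9 = 73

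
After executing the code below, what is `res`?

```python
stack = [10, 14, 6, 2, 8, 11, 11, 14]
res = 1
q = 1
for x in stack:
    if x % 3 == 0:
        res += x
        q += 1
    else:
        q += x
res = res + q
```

x=10: not %3==0; q=11
x=14: not %3==0; q=25
x=6: %3==0, res = 1+6 = 7; q=26
x=2: not %3==0; q=28
x=8: not %3==0; q=36
x=11: not %3==0; q=47
x=11: not %3==0; q=58
x=14: not %3==0; q=72
res+q = 7+72 = 79

79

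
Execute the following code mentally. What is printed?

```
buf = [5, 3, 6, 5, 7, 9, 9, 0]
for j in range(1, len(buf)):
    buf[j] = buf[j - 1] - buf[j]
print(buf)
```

j=1: buf[1] = 5-3 = 2 → [5, 2, 6, 5, 7, 9, 9, 0]
j=2: buf[2] = 2-6 = -4 → [5, 2, -4, 5, 7, 9, 9, 0]
j=3: buf[3] = (-4)-5 = -9 → [5, 2, -4, -9, 7, 9, 9, 0]
j=4: buf[4] = (-9)-7 = -16 → [5, 2, -4, -9, -16, 9, 9, 0]
j=5: buf[5] = (-16)-9 = -25 → [5, 2, -4, -9, -16, -25, 9, 0]
j=6: buf[6] = (-25)-9 = -34 → [5, 2, -4, -9, -16, -25, -34, 0]
j=7: buf[7] = (-34)-0 = -34 → [5, 2, -4, -9, -16, -25, -34, -34]

[5, 2, -4, -9, -16, -25, -34, -34]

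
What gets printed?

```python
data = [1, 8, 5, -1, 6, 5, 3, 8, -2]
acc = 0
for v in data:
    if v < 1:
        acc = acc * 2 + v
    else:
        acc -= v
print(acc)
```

v=1: not <1, acc = 0-1 = -1
v=8: not <1, acc = (-1)-8 = -9
v=5: not <1, acc = (-9)-5 = -14
v=-1: <1, acc = (-14)*2+(-1) = -29
v=6: not <1, acc = (-29)-6 = -35
v=5: not <1, acc = (-35)-5 = -40
v=3: not <1, acc = (-40)-3 = -43
v=8: not <1, acc = (-43)-8 = -51
v=-2: <1, acc = (-51)*2+(-2) = -104

-104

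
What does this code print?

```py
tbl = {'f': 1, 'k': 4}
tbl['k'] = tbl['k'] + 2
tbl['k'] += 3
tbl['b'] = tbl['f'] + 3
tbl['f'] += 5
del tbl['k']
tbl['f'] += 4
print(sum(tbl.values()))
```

14

tbl['k'] = tbl['k']+2 = 6 → {'f': 1, 'k': 6}
tbl['k'] = 6+3 = 9 → {'f': 1, 'k': 9}
tbl['b'] = tbl['f']+3 = 4 → {'f': 1, 'k': 9, 'b': 4}
tbl['f'] = 1+5 = 6 → {'f': 6, 'k': 9, 'b': 4}
del 'k' → {'f': 6, 'b': 4}
tbl['f'] = 6+4 = 10 → {'f': 10, 'b': 4}
sum of values = 14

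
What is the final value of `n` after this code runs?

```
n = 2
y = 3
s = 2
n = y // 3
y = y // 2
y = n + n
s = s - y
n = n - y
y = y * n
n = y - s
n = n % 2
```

0

n = 3//3 = 1
y = 3//2 = 1
y = 1+1 = 2
s = 2-2 = 0
n = 1-2 = -1
y = 2*(-1) = -2
n = (-2)-0 = -2
n = (-2)%2 = 0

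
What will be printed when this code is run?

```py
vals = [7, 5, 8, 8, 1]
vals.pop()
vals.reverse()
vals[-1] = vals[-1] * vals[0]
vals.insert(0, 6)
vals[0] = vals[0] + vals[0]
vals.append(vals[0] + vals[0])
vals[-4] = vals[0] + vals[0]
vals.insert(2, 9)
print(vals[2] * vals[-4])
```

216

pop() removes 1 → [7, 5, 8, 8]
reverse → [8, 8, 5, 7]
vals[-1] = vals[-1]*vals[0] = 7*8 = 56 → [8, 8, 5, 56]
insert 6 at 0 → [6, 8, 8, 5, 56]
vals[0] = vals[0]+vals[0] = 6+6 = 12 → [12, 8, 8, 5, 56]
append vals[0]+vals[0] = 12+12 = 24 → [12, 8, 8, 5, 56, 24]
vals[-4] = vals[0]+vals[0] = 12+12 = 24 → [12, 8, 24, 5, 56, 24]
insert 9 at 2 → [12, 8, 9, 24, 5, 56, 24]
vals[2]*vals[-4] = 9*24 = 216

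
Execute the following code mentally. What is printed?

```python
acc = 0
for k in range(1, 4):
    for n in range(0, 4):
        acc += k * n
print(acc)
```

36

k=1,n=0: acc = 0+0 = 0
k=1,n=1: acc = 0+1 = 1
k=1,n=2: acc = 1+2 = 3
k=1,n=3: acc = 3+3 = 6
k=2,n=0: acc = 6+0 = 6
k=2,n=1: acc = 6+2 = 8
k=2,n=2: acc = 8+4 = 12
k=2,n=3: acc = 12+6 = 18
k=3,n=0: acc = 18+0 = 18
k=3,n=1: acc = 18+3 = 21
k=3,n=2: acc = 21+6 = 27
k=3,n=3: acc = 27+9 = 36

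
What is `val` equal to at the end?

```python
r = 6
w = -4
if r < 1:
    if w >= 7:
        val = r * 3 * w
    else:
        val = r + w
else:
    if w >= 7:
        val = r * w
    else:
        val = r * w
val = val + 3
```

-21

r=6, w=-4
r < 1 is False; w >= 7 is False
→ val = r * w = -24
val = (-24)+3 = -21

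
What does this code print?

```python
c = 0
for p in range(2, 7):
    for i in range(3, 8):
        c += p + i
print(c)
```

p=2,i=3: c = 0+5 = 5
p=2,i=4: c = 5+6 = 11
p=2,i=5: c = 11+7 = 18
p=2,i=6: c = 18+8 = 26
p=2,i=7: c = 26+9 = 35
p=3,i=3: c = 35+6 = 41
p=3,i=4: c = 41+7 = 48
p=3,i=5: c = 48+8 = 56
p=3,i=6: c = 56+9 = 65
p=3,i=7: c = 65+10 = 75
p=4,i=3: c = 75+7 = 82
p=4,i=4: c = 82+8 = 90
p=4,i=5: c = 90+9 = 99
p=4,i=6: c = 99+10 = 109
p=4,i=7: c = 109+11 = 120
p=5,i=3: c = 120+8 = 128
p=5,i=4: c = 128+9 = 137
p=5,i=5: c = 137+10 = 147
p=5,i=6: c = 147+11 = 158
p=5,i=7: c = 158+12 = 170
p=6,i=3: c = 170+9 = 179
p=6,i=4: c = 179+10 = 189
p=6,i=5: c = 189+11 = 200
p=6,i=6: c = 200+12 = 212
p=6,i=7: c = 212+13 = 225

225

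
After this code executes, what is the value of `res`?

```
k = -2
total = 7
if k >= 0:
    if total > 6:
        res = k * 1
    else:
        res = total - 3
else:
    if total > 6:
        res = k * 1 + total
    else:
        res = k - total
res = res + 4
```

k=-2, total=7
k >= 0 is False; total > 6 is True
→ res = k * 1 + total = 5
res = 5+4 = 9

9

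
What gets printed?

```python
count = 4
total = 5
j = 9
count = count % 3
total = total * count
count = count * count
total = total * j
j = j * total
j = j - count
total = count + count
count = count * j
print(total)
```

2

count = 4%3 = 1
total = 5*1 = 5
count = 1*1 = 1
total = 5*9 = 45
j = 9*45 = 405
j = 405-1 = 404
total = 1+1 = 2
count = 1*404 = 404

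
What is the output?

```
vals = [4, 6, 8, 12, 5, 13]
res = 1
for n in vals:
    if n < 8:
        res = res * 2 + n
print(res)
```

41

n=4: <8, res = 1*2+4 = 6
n=6: <8, res = 6*2+6 = 18
n=8: not <8
n=12: not <8
n=5: <8, res = 18*2+5 = 41
n=13: not <8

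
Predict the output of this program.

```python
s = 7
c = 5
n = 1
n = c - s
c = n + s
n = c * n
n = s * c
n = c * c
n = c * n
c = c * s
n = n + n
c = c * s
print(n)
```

250

n = 5-7 = -2
c = (-2)+7 = 5
n = 5*(-2) = -10
n = 7*5 = 35
n = 5*5 = 25
n = 5*25 = 125
c = 5*7 = 35
n = 125+125 = 250
c = 35*7 = 245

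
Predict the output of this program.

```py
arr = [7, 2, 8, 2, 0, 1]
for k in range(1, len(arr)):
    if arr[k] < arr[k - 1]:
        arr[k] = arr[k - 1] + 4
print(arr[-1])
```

27

k=1: 2<7, arr[1] = 7+4 = 11 → [7, 11, 8, 2, 0, 1]
k=2: 8<11, arr[2] = 11+4 = 15 → [7, 11, 15, 2, 0, 1]
k=3: 2<15, arr[3] = 15+4 = 19 → [7, 11, 15, 19, 0, 1]
k=4: 0<19, arr[4] = 19+4 = 23 → [7, 11, 15, 19, 23, 1]
k=5: 1<23, arr[5] = 23+4 = 27 → [7, 11, 15, 19, 23, 27]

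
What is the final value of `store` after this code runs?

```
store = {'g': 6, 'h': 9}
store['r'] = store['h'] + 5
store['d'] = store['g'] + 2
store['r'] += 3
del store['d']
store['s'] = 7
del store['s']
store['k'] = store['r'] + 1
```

store['r'] = store['h']+5 = 14 → {'g': 6, 'h': 9, 'r': 14}
store['d'] = store['g']+2 = 8 → {'g': 6, 'h': 9, 'r': 14, 'd': 8}
store['r'] = 14+3 = 17 → {'g': 6, 'h': 9, 'r': 17, 'd': 8}
del 'd' → {'g': 6, 'h': 9, 'r': 17}
store['s'] = 7 → {'g': 6, 'h': 9, 'r': 17, 's': 7}
del 's' → {'g': 6, 'h': 9, 'r': 17}
store['k'] = store['r']+1 = 18 → {'g': 6, 'h': 9, 'r': 17, 'k': 18}

{'g': 6, 'h': 9, 'r': 17, 'k': 18}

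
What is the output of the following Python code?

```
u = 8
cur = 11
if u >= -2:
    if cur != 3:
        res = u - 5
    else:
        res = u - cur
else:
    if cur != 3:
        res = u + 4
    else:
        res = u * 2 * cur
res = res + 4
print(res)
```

7

u=8, cur=11
u >= -2 is True; cur != 3 is True
→ res = u - 5 = 3
res = 3+4 = 7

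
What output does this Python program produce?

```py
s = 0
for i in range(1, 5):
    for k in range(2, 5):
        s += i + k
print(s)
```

66

i=1,k=2: s = 0+3 = 3
i=1,k=3: s = 3+4 = 7
i=1,k=4: s = 7+5 = 12
i=2,k=2: s = 12+4 = 16
i=2,k=3: s = 16+5 = 21
i=2,k=4: s = 21+6 = 27
i=3,k=2: s = 27+5 = 32
i=3,k=3: s = 32+6 = 38
i=3,k=4: s = 38+7 = 45
i=4,k=2: s = 45+6 = 51
i=4,k=3: s = 51+7 = 58
i=4,k=4: s = 58+8 = 66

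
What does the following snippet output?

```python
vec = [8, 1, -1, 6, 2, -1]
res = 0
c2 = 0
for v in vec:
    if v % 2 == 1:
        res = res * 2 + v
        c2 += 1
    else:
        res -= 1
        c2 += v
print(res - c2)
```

v=8: not odd, res = 0-1 = -1; c2=8
v=1: odd, res = (-1)*2+1 = -1; c2=9
v=-1: odd, res = (-1)*2+(-1) = -3; c2=10
v=6: not odd, res = (-3)-1 = -4; c2=16
v=2: not odd, res = (-4)-1 = -5; c2=18
v=-1: odd, res = (-5)*2+(-1) = -11; c2=19
res-c2 = (-11)-19 = -30

-30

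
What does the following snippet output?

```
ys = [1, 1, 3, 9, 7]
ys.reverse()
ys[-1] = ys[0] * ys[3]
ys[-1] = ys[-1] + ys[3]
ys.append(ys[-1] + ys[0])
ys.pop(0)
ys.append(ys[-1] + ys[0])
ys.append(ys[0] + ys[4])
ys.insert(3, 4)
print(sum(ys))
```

reverse → [7, 9, 3, 1, 1]
ys[-1] = ys[0]*ys[3] = 7*1 = 7 → [7, 9, 3, 1, 7]
ys[-1] = ys[-1]+ys[3] = 7+1 = 8 → [7, 9, 3, 1, 8]
append ys[-1]+ys[0] = 8+7 = 15 → [7, 9, 3, 1, 8, 15]
pop(0) removes 7 → [9, 3, 1, 8, 15]
append ys[-1]+ys[0] = 15+9 = 24 → [9, 3, 1, 8, 15, 24]
append ys[0]+ys[4] = 9+15 = 24 → [9, 3, 1, 8, 15, 24, 24]
insert 4 at 3 → [9, 3, 1, 4, 8, 15, 24, 24]
sum = 88

88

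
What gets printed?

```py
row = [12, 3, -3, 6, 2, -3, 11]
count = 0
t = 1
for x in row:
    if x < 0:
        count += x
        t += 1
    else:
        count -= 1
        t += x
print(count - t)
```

x=12: not <0, count = 0-1 = -1; t=13
x=3: not <0, count = (-1)-1 = -2; t=16
x=-3: <0, count = (-2)+(-3) = -5; t=17
x=6: not <0, count = (-5)-1 = -6; t=23
x=2: not <0, count = (-6)-1 = -7; t=25
x=-3: <0, count = (-7)+(-3) = -10; t=26
x=11: not <0, count = (-10)-1 = -11; t=37
count-t = (-11)-37 = -48

-48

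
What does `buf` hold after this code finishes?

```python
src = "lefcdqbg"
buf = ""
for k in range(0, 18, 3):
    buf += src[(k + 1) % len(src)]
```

'edgfql'

k=0: add src[1]='e' → 'e'
k=3: add src[4]='d' → 'ed'
k=6: add src[7]='g' → 'edg'
k=9: add src[2]='f' → 'edgf'
k=12: add src[5]='q' → 'edgfq'
k=15: add src[0]='l' → 'edgfql'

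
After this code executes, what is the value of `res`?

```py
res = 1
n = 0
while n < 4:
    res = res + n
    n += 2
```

3

n=0: res = 1+0 = 1
n=2: res = 1+2 = 3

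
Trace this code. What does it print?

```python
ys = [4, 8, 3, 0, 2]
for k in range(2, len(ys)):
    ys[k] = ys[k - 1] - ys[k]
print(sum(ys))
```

k=2: ys[2] = 8-3 = 5 → [4, 8, 5, 0, 2]
k=3: ys[3] = 5-0 = 5 → [4, 8, 5, 5, 2]
k=4: ys[4] = 5-2 = 3 → [4, 8, 5, 5, 3]
sum = 25

25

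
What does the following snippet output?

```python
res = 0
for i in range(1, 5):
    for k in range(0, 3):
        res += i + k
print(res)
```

42

i=1,k=0: res = 0+1 = 1
i=1,k=1: res = 1+2 = 3
i=1,k=2: res = 3+3 = 6
i=2,k=0: res = 6+2 = 8
i=2,k=1: res = 8+3 = 11
i=2,k=2: res = 11+4 = 15
i=3,k=0: res = 15+3 = 18
i=3,k=1: res = 18+4 = 22
i=3,k=2: res = 22+5 = 27
i=4,k=0: res = 27+4 = 31
i=4,k=1: res = 31+5 = 36
i=4,k=2: res = 36+6 = 42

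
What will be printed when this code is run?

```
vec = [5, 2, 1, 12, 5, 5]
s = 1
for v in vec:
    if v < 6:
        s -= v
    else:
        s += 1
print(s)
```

v=5: <6, s = 1-5 = -4
v=2: <6, s = (-4)-2 = -6
v=1: <6, s = (-6)-1 = -7
v=12: not <6, s = (-7)+1 = -6
v=5: <6, s = (-6)-5 = -11
v=5: <6, s = (-11)-5 = -16

-16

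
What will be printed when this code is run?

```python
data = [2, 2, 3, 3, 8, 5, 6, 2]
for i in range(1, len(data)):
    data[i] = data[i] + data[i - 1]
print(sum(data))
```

i=1: data[1] = 2+2 = 4 → [2, 4, 3, 3, 8, 5, 6, 2]
i=2: data[2] = 3+4 = 7 → [2, 4, 7, 3, 8, 5, 6, 2]
i=3: data[3] = 3+7 = 10 → [2, 4, 7, 10, 8, 5, 6, 2]
i=4: data[4] = 8+10 = 18 → [2, 4, 7, 10, 18, 5, 6, 2]
i=5: data[5] = 5+18 = 23 → [2, 4, 7, 10, 18, 23, 6, 2]
i=6: data[6] = 6+23 = 29 → [2, 4, 7, 10, 18, 23, 29, 2]
i=7: data[7] = 2+29 = 31 → [2, 4, 7, 10, 18, 23, 29, 31]
sum = 124

124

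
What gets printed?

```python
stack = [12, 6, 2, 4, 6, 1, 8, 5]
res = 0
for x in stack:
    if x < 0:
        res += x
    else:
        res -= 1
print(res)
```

-8

x=12: not <0, res = 0-1 = -1
x=6: not <0, res = (-1)-1 = -2
x=2: not <0, res = (-2)-1 = -3
x=4: not <0, res = (-3)-1 = -4
x=6: not <0, res = (-4)-1 = -5
x=1: not <0, res = (-5)-1 = -6
x=8: not <0, res = (-6)-1 = -7
x=5: not <0, res = (-7)-1 = -8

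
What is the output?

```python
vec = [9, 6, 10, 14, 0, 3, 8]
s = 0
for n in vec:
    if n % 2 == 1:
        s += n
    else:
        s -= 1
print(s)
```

7

n=9: odd, s = 0+9 = 9
n=6: not odd, s = 9-1 = 8
n=10: not odd, s = 8-1 = 7
n=14: not odd, s = 7-1 = 6
n=0: not odd, s = 6-1 = 5
n=3: odd, s = 5+3 = 8
n=8: not odd, s = 8-1 = 7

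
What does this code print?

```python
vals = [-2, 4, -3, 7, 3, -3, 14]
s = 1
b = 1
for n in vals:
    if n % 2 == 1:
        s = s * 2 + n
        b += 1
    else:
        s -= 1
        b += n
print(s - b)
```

n=-2: not odd, s = 1-1 = 0; b=-1
n=4: not odd, s = 0-1 = -1; b=3
n=-3: odd, s = (-1)*2+(-3) = -5; b=4
n=7: odd, s = (-5)*2+7 = -3; b=5
n=3: odd, s = (-3)*2+3 = -3; b=6
n=-3: odd, s = (-3)*2+(-3) = -9; b=7
n=14: not odd, s = (-9)-1 = -10; b=21
s-b = (-10)-21 = -31

-31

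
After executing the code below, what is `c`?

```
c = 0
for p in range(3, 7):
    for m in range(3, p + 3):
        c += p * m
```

p=3,m=3: c = 0+9 = 9
p=3,m=4: c = 9+12 = 21
p=3,m=5: c = 21+15 = 36
p=4,m=3: c = 36+12 = 48
p=4,m=4: c = 48+16 = 64
p=4,m=5: c = 64+20 = 84
p=4,m=6: c = 84+24 = 108
p=5,m=3: c = 108+15 = 123
p=5,m=4: c = 123+20 = 143
p=5,m=5: c = 143+25 = 168
p=5,m=6: c = 168+30 = 198
p=5,m=7: c = 198+35 = 233
p=6,m=3: c = 233+18 = 251
p=6,m=4: c = 251+24 = 275
p=6,m=5: c = 275+30 = 305
p=6,m=6: c = 305+36 = 341
p=6,m=7: c = 341+42 = 383
p=6,m=8: c = 383+48 = 431

431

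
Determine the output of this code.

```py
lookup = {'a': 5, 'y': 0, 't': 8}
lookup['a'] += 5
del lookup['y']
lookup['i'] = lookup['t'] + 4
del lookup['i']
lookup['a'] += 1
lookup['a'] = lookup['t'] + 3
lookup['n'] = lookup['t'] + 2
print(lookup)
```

{'a': 11, 't': 8, 'n': 10}

lookup['a'] = 5+5 = 10 → {'a': 10, 'y': 0, 't': 8}
del 'y' → {'a': 10, 't': 8}
lookup['i'] = lookup['t']+4 = 12 → {'a': 10, 't': 8, 'i': 12}
del 'i' → {'a': 10, 't': 8}
lookup['a'] = 10+1 = 11 → {'a': 11, 't': 8}
lookup['a'] = lookup['t']+3 = 11 → {'a': 11, 't': 8}
lookup['n'] = lookup['t']+2 = 10 → {'a': 11, 't': 8, 'n': 10}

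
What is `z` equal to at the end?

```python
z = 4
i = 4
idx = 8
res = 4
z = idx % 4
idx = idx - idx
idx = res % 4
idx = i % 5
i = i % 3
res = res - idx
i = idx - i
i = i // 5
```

z = 8%4 = 0
idx = 8-8 = 0
idx = 4%4 = 0
idx = 4%5 = 4
i = 4%3 = 1
res = 4-4 = 0
i = 4-1 = 3
i = 3//5 = 0

0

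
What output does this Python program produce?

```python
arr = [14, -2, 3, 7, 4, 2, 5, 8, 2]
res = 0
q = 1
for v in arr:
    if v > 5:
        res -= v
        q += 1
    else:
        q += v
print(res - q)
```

-47

v=14: >5, res = 0-14 = -14; q=2
v=-2: not >5; q=0
v=3: not >5; q=3
v=7: >5, res = (-14)-7 = -21; q=4
v=4: not >5; q=8
v=2: not >5; q=10
v=5: not >5; q=15
v=8: >5, res = (-21)-8 = -29; q=16
v=2: not >5; q=18
res-q = (-29)-18 = -47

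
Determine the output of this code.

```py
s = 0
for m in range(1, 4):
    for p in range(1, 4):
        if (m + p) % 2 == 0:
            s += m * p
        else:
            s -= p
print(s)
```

12

m=1,p=1: even sum, s = 0+1 = 1
m=1,p=2: odd sum, s = 1-2 = -1
m=1,p=3: even sum, s = (-1)+3 = 2
m=2,p=1: odd sum, s = 2-1 = 1
m=2,p=2: even sum, s = 1+4 = 5
m=2,p=3: odd sum, s = 5-3 = 2
m=3,p=1: even sum, s = 2+3 = 5
m=3,p=2: odd sum, s = 5-2 = 3
m=3,p=3: even sum, s = 3+9 = 12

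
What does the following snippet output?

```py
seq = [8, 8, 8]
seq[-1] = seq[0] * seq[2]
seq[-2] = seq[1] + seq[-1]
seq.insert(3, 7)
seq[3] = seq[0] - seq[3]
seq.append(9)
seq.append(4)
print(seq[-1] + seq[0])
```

12

seq[-1] = seq[0]*seq[2] = 8*8 = 64 → [8, 8, 64]
seq[-2] = seq[1]+seq[-1] = 8+64 = 72 → [8, 72, 64]
insert 7 at 3 → [8, 72, 64, 7]
seq[3] = seq[0]-seq[3] = 8-7 = 1 → [8, 72, 64, 1]
append 9 → [8, 72, 64, 1, 9]
append 4 → [8, 72, 64, 1, 9, 4]
seq[-1]+seq[0] = 4+8 = 12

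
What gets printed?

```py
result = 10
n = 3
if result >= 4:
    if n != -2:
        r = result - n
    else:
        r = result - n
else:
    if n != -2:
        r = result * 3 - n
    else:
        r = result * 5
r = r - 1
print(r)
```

6

result=10, n=3
result >= 4 is True; n != -2 is True
→ r = result - n = 7
r = 7-1 = 6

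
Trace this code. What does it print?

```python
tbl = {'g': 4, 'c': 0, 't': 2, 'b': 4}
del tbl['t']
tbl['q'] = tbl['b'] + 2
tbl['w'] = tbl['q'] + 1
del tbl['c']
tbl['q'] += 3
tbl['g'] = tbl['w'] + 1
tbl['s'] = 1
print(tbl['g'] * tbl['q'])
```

del 't' → {'g': 4, 'c': 0, 'b': 4}
tbl['q'] = tbl['b']+2 = 6 → {'g': 4, 'c': 0, 'b': 4, 'q': 6}
tbl['w'] = tbl['q']+1 = 7 → {'g': 4, 'c': 0, 'b': 4, 'q': 6, 'w': 7}
del 'c' → {'g': 4, 'b': 4, 'q': 6, 'w': 7}
tbl['q'] = 6+3 = 9 → {'g': 4, 'b': 4, 'q': 9, 'w': 7}
tbl['g'] = tbl['w']+1 = 8 → {'g': 8, 'b': 4, 'q': 9, 'w': 7}
tbl['s'] = 1 → {'g': 8, 'b': 4, 'q': 9, 'w': 7, 's': 1}
tbl['g']*tbl['q'] = 8*9 = 72

72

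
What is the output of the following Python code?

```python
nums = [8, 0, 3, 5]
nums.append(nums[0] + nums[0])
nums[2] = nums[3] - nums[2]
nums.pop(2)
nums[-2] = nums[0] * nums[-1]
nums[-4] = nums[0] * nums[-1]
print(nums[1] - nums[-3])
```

0

append nums[0]+nums[0] = 8+8 = 16 → [8, 0, 3, 5, 16]
nums[2] = nums[3]-nums[2] = 5-3 = 2 → [8, 0, 2, 5, 16]
pop(2) removes 2 → [8, 0, 5, 16]
nums[-2] = nums[0]*nums[-1] = 8*16 = 128 → [8, 0, 128, 16]
nums[-4] = nums[0]*nums[-1] = 8*16 = 128 → [128, 0, 128, 16]
nums[1]-nums[-3] = 0-0 = 0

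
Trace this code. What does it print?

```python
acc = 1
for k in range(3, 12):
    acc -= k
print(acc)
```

k=3: acc = 1-3 = -2
k=4: acc = (-2)-4 = -6
k=5: acc = (-6)-5 = -11
k=6: acc = (-11)-6 = -17
k=7: acc = (-17)-7 = -24
k=8: acc = (-24)-8 = -32
k=9: acc = (-32)-9 = -41
k=10: acc = (-41)-10 = -51
k=11: acc = (-51)-11 = -62

-62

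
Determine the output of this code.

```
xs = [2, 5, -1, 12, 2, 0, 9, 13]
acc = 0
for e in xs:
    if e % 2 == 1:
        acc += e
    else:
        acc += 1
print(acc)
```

e=2: not odd, acc = 0+1 = 1
e=5: odd, acc = 1+5 = 6
e=-1: odd, acc = 6+(-1) = 5
e=12: not odd, acc = 5+1 = 6
e=2: not odd, acc = 6+1 = 7
e=0: not odd, acc = 7+1 = 8
e=9: odd, acc = 8+9 = 17
e=13: odd, acc = 17+13 = 30

30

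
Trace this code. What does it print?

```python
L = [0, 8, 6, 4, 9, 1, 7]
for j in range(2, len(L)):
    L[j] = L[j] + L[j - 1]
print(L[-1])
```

j=2: L[2] = 6+8 = 14 → [0, 8, 14, 4, 9, 1, 7]
j=3: L[3] = 4+14 = 18 → [0, 8, 14, 18, 9, 1, 7]
j=4: L[4] = 9+18 = 27 → [0, 8, 14, 18, 27, 1, 7]
j=5: L[5] = 1+27 = 28 → [0, 8, 14, 18, 27, 28, 7]
j=6: L[6] = 7+28 = 35 → [0, 8, 14, 18, 27, 28, 35]

35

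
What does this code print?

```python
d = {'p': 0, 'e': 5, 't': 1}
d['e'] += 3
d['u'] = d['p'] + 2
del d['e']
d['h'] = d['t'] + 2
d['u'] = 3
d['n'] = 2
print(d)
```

d['e'] = 5+3 = 8 → {'p': 0, 'e': 8, 't': 1}
d['u'] = d['p']+2 = 2 → {'p': 0, 'e': 8, 't': 1, 'u': 2}
del 'e' → {'p': 0, 't': 1, 'u': 2}
d['h'] = d['t']+2 = 3 → {'p': 0, 't': 1, 'u': 2, 'h': 3}
d['u'] = 3 → {'p': 0, 't': 1, 'u': 3, 'h': 3}
d['n'] = 2 → {'p': 0, 't': 1, 'u': 3, 'h': 3, 'n': 2}

{'p': 0, 't': 1, 'u': 3, 'h': 3, 'n': 2}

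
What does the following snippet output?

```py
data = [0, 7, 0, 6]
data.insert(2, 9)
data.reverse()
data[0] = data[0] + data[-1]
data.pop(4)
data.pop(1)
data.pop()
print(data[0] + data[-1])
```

15

insert 9 at 2 → [0, 7, 9, 0, 6]
reverse → [6, 0, 9, 7, 0]
data[0] = data[0]+data[-1] = 6+0 = 6 → [6, 0, 9, 7, 0]
pop(4) removes 0 → [6, 0, 9, 7]
pop(1) removes 0 → [6, 9, 7]
pop() removes 7 → [6, 9]
data[0]+data[-1] = 6+9 = 15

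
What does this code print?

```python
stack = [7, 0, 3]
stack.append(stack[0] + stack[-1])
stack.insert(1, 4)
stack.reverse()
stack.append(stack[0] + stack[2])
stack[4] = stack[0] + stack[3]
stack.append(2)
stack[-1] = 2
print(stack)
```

append stack[0]+stack[-1] = 7+3 = 10 → [7, 0, 3, 10]
insert 4 at 1 → [7, 4, 0, 3, 10]
reverse → [10, 3, 0, 4, 7]
append stack[0]+stack[2] = 10+0 = 10 → [10, 3, 0, 4, 7, 10]
stack[4] = stack[0]+stack[3] = 10+4 = 14 → [10, 3, 0, 4, 14, 10]
append 2 → [10, 3, 0, 4, 14, 10, 2]
stack[-1] = 2 → [10, 3, 0, 4, 14, 10, 2]

[10, 3, 0, 4, 14, 10, 2]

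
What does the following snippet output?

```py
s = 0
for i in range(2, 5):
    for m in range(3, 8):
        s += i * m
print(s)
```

i=2,m=3: s = 0+6 = 6
i=2,m=4: s = 6+8 = 14
i=2,m=5: s = 14+10 = 24
i=2,m=6: s = 24+12 = 36
i=2,m=7: s = 36+14 = 50
i=3,m=3: s = 50+9 = 59
i=3,m=4: s = 59+12 = 71
i=3,m=5: s = 71+15 = 86
i=3,m=6: s = 86+18 = 104
i=3,m=7: s = 104+21 = 125
i=4,m=3: s = 125+12 = 137
i=4,m=4: s = 137+16 = 153
i=4,m=5: s = 153+20 = 173
i=4,m=6: s = 173+24 = 197
i=4,m=7: s = 197+28 = 225

225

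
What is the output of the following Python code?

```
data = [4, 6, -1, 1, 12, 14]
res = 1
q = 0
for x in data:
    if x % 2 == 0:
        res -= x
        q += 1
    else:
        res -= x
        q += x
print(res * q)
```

-140

x=4: even, res = 1-4 = -3; q=1
x=6: even, res = (-3)-6 = -9; q=2
x=-1: not even, res = (-9)-(-1) = -8; q=1
x=1: not even, res = (-8)-1 = -9; q=2
x=12: even, res = (-9)-12 = -21; q=3
x=14: even, res = (-21)-14 = -35; q=4
res*q = (-35)*4 = -140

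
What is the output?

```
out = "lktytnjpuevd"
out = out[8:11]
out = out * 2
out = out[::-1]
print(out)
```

slice [8:11] → 'uev'
repeat ×2 → 'uevuev'
reverse → 'veuveu'

veuveu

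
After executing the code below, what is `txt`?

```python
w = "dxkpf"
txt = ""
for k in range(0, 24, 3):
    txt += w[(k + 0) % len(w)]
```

'dpxfkdpx'

k=0: add w[0]='d' → 'd'
k=3: add w[3]='p' → 'dp'
k=6: add w[1]='x' → 'dpx'
k=9: add w[4]='f' → 'dpxf'
k=12: add w[2]='k' → 'dpxfk'
k=15: add w[0]='d' → 'dpxfkd'
k=18: add w[3]='p' → 'dpxfkdp'
k=21: add w[1]='x' → 'dpxfkdpx'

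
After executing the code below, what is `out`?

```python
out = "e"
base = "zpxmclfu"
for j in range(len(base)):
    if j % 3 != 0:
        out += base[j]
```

j=0: skip
j=1: add 'p' → 'ep'
j=2: add 'x' → 'epx'
j=3: skip
j=4: add 'c' → 'epxc'
j=5: add 'l' → 'epxcl'
j=6: skip
j=7: add 'u' → 'epxclu'

'epxclu'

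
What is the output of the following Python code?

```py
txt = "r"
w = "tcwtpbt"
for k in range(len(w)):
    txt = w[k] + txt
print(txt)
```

tbptwctr

k=0: prepend 't' → 'tr'
k=1: prepend 'c' → 'ctr'
k=2: prepend 'w' → 'wctr'
k=3: prepend 't' → 'twctr'
k=4: prepend 'p' → 'ptwctr'
k=5: prepend 'b' → 'bptwctr'
k=6: prepend 't' → 'tbptwctr'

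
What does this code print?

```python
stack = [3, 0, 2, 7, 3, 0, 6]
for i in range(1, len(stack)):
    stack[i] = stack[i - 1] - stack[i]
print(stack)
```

i=1: stack[1] = 3-0 = 3 → [3, 3, 2, 7, 3, 0, 6]
i=2: stack[2] = 3-2 = 1 → [3, 3, 1, 7, 3, 0, 6]
i=3: stack[3] = 1-7 = -6 → [3, 3, 1, -6, 3, 0, 6]
i=4: stack[4] = (-6)-3 = -9 → [3, 3, 1, -6, -9, 0, 6]
i=5: stack[5] = (-9)-0 = -9 → [3, 3, 1, -6, -9, -9, 6]
i=6: stack[6] = (-9)-6 = -15 → [3, 3, 1, -6, -9, -9, -15]

[3, 3, 1, -6, -9, -9, -15]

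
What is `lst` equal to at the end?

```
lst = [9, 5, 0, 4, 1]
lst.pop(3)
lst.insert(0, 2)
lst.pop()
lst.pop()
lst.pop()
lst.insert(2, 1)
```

[2, 9, 1]

pop(3) removes 4 → [9, 5, 0, 1]
insert 2 at 0 → [2, 9, 5, 0, 1]
pop() removes 1 → [2, 9, 5, 0]
pop() removes 0 → [2, 9, 5]
pop() removes 5 → [2, 9]
insert 1 at 2 → [2, 9, 1]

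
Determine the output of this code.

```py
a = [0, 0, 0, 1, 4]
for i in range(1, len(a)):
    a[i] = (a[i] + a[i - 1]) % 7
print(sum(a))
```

i=1: a[1] = (0+0)%7 = 0 → [0, 0, 0, 1, 4]
i=2: a[2] = (0+0)%7 = 0 → [0, 0, 0, 1, 4]
i=3: a[3] = (1+0)%7 = 1 → [0, 0, 0, 1, 4]
i=4: a[4] = (4+1)%7 = 5 → [0, 0, 0, 1, 5]
sum = 6

6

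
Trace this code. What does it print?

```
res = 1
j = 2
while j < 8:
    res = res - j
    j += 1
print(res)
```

-26

j=2: res = 1-2 = -1
j=3: res = (-1)-3 = -4
j=4: res = (-4)-4 = -8
j=5: res = (-8)-5 = -13
j=6: res = (-13)-6 = -19
j=7: res = (-19)-7 = -26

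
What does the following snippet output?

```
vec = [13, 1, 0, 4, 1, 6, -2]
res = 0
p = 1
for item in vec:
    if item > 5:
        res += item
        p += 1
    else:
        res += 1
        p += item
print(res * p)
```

item=13: >5, res = 0+13 = 13; p=2
item=1: not >5, res = 13+1 = 14; p=3
item=0: not >5, res = 14+1 = 15; p=3
item=4: not >5, res = 15+1 = 16; p=7
item=1: not >5, res = 16+1 = 17; p=8
item=6: >5, res = 17+6 = 23; p=9
item=-2: not >5, res = 23+1 = 24; p=7
res*p = 24*7 = 168

168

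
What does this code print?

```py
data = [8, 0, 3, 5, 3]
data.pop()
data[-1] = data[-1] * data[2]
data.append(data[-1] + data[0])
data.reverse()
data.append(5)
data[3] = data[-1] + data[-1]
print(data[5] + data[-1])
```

pop() removes 3 → [8, 0, 3, 5]
data[-1] = data[-1]*data[2] = 5*3 = 15 → [8, 0, 3, 15]
append data[-1]+data[0] = 15+8 = 23 → [8, 0, 3, 15, 23]
reverse → [23, 15, 3, 0, 8]
append 5 → [23, 15, 3, 0, 8, 5]
data[3] = data[-1]+data[-1] = 5+5 = 10 → [23, 15, 3, 10, 8, 5]
data[5]+data[-1] = 5+5 = 10

10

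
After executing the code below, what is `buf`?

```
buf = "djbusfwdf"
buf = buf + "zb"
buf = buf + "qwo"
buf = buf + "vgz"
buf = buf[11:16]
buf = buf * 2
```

+ 'zb' → 'djbusfwdfzb'
+ 'qwo' → 'djbusfwdfzbqwo'
+ 'vgz' → 'djbusfwdfzbqwovgz'
slice [11:16] → 'qwovg'
repeat ×2 → 'qwovgqwovg'

'qwovgqwovg'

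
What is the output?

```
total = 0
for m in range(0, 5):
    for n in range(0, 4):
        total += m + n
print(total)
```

m=0,n=0: total = 0+0 = 0
m=0,n=1: total = 0+1 = 1
m=0,n=2: total = 1+2 = 3
m=0,n=3: total = 3+3 = 6
m=1,n=0: total = 6+1 = 7
m=1,n=1: total = 7+2 = 9
m=1,n=2: total = 9+3 = 12
m=1,n=3: total = 12+4 = 16
m=2,n=0: total = 16+2 = 18
m=2,n=1: total = 18+3 = 21
m=2,n=2: total = 21+4 = 25
m=2,n=3: total = 25+5 = 30
m=3,n=0: total = 30+3 = 33
m=3,n=1: total = 33+4 = 37
m=3,n=2: total = 37+5 = 42
m=3,n=3: total = 42+6 = 48
m=4,n=0: total = 48+4 = 52
m=4,n=1: total = 52+5 = 57
m=4,n=2: total = 57+6 = 63
m=4,n=3: total = 63+7 = 70

70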